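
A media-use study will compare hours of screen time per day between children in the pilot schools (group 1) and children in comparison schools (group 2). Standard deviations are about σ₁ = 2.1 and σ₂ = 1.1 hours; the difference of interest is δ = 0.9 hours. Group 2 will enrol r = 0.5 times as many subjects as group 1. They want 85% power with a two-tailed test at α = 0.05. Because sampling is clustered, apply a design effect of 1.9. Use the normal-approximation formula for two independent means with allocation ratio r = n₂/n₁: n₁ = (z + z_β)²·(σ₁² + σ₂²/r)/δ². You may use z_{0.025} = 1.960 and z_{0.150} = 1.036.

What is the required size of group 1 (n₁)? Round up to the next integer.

n₁ = 144

n₁ = (z_{α/2} + z_β)² · (σ₁² + σ₂²/r) / δ²
   = (1.960 + 1.036)² · (2.1² + 1.1²/0.5) / 0.9²
   = 8.9760 · (4.41 + 2.42) / 0.81
   = 8.9760 · 6.83 / 0.81
   = 75.69
Design effect: 1.9 × 75.69 = 143.80.
Round up → n₁ = 144; n₂ = r·n₁ = 0.5 × 144 = 72.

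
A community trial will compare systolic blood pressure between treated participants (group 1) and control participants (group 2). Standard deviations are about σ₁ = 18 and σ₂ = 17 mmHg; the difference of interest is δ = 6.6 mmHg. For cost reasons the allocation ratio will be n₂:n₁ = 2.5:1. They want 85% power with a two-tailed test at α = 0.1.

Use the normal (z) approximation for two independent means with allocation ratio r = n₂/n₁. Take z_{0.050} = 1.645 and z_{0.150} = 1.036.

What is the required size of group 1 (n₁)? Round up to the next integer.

n₁ = (z_{α/2} + z_β)² · (σ₁² + σ₂²/r) / δ²
   = (1.645 + 1.036)² · (18² + 17²/2.5) / 6.6²
   = 7.1878 · (324 + 115.6) / 43.56
   = 7.1878 · 439.6 / 43.56
   = 72.54
Round up → n₁ = 73; n₂ = r·n₁ = 2.5 × 73 = 183.

n₁ = 73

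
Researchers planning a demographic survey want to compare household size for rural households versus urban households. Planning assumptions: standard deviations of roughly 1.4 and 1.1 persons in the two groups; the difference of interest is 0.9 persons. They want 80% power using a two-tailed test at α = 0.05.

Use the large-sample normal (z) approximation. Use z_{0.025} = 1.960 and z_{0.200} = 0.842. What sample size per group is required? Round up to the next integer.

n = (z_{α/2} + z_β)² · (σ₁² + σ₂²) / δ²
  = (1.960 + 0.842)² · (1.4² + 1.1² = 3.17) / 0.9²
  = 7.8512 · 3.17 / 0.81
  = 30.73
Round up → n = 31 per group.

n = 31 per group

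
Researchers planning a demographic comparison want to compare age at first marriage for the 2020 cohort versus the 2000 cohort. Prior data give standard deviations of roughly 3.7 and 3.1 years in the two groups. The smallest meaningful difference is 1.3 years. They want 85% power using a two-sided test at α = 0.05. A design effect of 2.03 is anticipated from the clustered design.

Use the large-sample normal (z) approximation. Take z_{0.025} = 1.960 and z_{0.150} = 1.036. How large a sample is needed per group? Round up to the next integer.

n = 252 per group

n = (z_{α/2} + z_β)² · (σ₁² + σ₂²) / δ²
  = (1.960 + 1.036)² · (3.7² + 3.1² = 23.3) / 1.3²
  = 8.9760 · 23.3 / 1.69
  = 123.75
Design effect: 2.03 × 123.75 = 251.22.
Round up → n = 252 per group.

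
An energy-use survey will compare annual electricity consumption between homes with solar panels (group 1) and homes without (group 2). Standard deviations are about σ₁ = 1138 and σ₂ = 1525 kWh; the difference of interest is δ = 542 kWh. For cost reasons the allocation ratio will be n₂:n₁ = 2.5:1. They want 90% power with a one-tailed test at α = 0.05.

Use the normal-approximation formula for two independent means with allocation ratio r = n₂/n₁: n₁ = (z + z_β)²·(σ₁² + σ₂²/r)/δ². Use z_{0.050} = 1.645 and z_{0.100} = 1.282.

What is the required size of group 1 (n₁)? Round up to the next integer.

n₁ = 65

n₁ = (z_α + z_β)² · (σ₁² + σ₂²/r) / δ²
   = (1.645 + 1.282)² · (1138² + 1525²/2.5) / 542²
   = 8.5673 · (1295044 + 930250) / 293764
   = 8.5673 · 2225294 / 293764
   = 64.90
Round up → n₁ = 65; n₂ = r·n₁ = 2.5 × 65 = 163.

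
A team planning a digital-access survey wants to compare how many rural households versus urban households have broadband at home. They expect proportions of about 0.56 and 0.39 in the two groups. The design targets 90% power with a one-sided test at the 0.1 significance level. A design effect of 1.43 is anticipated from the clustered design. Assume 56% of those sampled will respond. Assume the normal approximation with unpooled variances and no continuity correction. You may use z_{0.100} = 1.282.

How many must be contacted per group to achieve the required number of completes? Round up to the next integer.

n = (z_α + z_β)² · [p₁(1−p₁) + p₂(1−p₂)] / (p₁ − p₂)²
  = (1.282 + 1.282)² · (0.56·0.44 + 0.39·0.61) / (0.17)²
  = (2.564)² · (0.2464 + 0.2379) / 0.0289
  = 6.5741 · 0.4843 / 0.0289
  = 110.17
Design effect: 1.43 × 110.17 = 157.54.
Adjust for 56% response: 157.54 / 0.56 = 281.32.
Round up → n = 282 per group.

n = 282 per group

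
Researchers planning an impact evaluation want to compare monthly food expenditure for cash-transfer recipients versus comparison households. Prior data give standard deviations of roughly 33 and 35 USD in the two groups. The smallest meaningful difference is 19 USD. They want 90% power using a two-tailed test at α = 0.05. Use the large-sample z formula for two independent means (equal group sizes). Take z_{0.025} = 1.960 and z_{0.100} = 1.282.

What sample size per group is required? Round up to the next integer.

n = 68 per group

n = (z_{α/2} + z_β)² · (σ₁² + σ₂²) / δ²
  = (1.960 + 1.282)² · (33² + 35² = 2314) / 19²
  = 10.5106 · 2314 / 361
  = 67.37
Round up → n = 68 per group.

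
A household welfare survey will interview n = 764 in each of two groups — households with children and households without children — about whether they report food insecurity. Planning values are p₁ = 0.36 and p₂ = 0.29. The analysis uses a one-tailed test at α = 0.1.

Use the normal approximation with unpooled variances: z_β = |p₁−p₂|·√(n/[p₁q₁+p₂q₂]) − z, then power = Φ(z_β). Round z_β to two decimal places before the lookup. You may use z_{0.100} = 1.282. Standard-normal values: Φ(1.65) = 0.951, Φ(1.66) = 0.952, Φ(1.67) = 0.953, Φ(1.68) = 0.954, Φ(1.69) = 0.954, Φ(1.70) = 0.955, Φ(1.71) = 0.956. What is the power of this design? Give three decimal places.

Power ≈ 0.951

z_β = |p₁−p₂|·√(n/[p₁q₁+p₂q₂]) − z_α
    = 0.07 · √(764/0.4363) − 1.282
    = 0.07 · 41.8460 − 1.282
    = 2.9292 − 1.282 = 1.6472 → 1.65
Power = Φ(1.65) = 0.951.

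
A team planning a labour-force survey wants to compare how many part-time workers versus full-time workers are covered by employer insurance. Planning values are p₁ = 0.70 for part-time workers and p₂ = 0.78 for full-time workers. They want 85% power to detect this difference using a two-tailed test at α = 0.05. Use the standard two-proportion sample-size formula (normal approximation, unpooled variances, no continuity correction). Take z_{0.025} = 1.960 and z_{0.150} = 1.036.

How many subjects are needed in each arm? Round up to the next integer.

n = (z_{α/2} + z_β)² · [p₁(1−p₁) + p₂(1−p₂)] / (p₁ − p₂)²
  = (1.960 + 1.036)² · (0.70·0.30 + 0.78·0.22) / (-0.08)²
  = (2.996)² · (0.2100 + 0.1716) / 0.0064
  = 8.9760 · 0.3816 / 0.0064
  = 535.19
Round up → n = 536 per group.

n = 536 per group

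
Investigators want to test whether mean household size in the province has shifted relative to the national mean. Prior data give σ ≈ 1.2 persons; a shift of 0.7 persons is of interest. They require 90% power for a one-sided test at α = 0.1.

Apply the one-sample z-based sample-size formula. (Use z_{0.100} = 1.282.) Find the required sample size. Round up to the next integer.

n = 20

n = (z_α + z_β)² · σ² / δ²
  = (1.282 + 1.282)² · 1.2² / 0.7²
  = 6.5741 · 1.44 / 0.49
  = 19.32
Round up → n = 20.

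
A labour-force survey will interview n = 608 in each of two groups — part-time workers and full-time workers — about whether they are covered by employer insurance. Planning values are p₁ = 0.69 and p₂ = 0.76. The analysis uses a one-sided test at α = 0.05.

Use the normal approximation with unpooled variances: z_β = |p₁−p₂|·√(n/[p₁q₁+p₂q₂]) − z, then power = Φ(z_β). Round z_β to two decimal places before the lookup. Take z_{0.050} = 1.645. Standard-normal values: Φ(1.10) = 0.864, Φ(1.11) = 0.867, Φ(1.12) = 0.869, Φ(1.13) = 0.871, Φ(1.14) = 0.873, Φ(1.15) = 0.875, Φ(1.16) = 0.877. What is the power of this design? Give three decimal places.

z_β = |p₁−p₂|·√(n/[p₁q₁+p₂q₂]) − z_α
    = 0.07 · √(608/0.3963) − 1.645
    = 0.07 · 39.1688 − 1.645
    = 2.7418 − 1.645 = 1.0968 → 1.10
Power = Φ(1.10) = 0.864.

Power ≈ 0.864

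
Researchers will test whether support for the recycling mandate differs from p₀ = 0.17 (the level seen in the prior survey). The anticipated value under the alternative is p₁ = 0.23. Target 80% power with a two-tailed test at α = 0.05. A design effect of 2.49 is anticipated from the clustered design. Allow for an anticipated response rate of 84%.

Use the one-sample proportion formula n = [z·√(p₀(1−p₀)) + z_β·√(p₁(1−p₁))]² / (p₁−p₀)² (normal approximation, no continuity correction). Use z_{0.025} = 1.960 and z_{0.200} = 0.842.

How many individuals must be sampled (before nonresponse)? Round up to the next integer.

n = [z_{α/2}·√(p₀q₀) + z_β·√(p₁q₁)]² / (p₁ − p₀)²
  = [1.960·√(0.17·0.83) + 0.842·√(0.23·0.77)]² / (0.06)²
  = [1.960·0.3756 + 0.842·0.4208]² / 0.0036
  = [1.0906]² / 0.0036
  = 330.38
Design effect: 2.49 × 330.38 = 822.65.
Adjust for 84% response: 822.65 / 0.84 = 979.34.
Round up → n = 980.

n = 980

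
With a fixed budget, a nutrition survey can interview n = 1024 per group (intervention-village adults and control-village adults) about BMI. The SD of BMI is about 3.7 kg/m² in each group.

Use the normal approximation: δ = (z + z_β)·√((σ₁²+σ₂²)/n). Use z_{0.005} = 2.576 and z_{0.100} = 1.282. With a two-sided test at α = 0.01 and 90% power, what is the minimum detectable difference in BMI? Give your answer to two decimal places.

Minimum detectable difference ≈ 0.63 kg/m²

δ = (z_{α/2} + z_β) · √((σ₁²+σ₂²)/n)
  = (2.576 + 1.282) · √(27.38/1024)
  = 3.858 · √0.02674
  = 3.858 · 0.1635
  = 0.6309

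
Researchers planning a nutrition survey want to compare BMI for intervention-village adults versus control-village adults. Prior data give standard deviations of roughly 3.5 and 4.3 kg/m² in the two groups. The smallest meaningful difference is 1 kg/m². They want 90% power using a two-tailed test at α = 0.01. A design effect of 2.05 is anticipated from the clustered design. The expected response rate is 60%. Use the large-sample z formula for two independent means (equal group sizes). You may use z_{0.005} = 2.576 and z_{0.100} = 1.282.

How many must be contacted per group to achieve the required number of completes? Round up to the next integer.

n = (z_{α/2} + z_β)² · (σ₁² + σ₂²) / δ²
  = (2.576 + 1.282)² · (3.5² + 4.3² = 30.74) / 1²
  = 14.8842 · 30.74 / 1
  = 457.54
Design effect: 2.05 × 457.54 = 937.96.
Adjust for 60% response: 937.96 / 0.60 = 1563.26.
Round up → n = 1564 per group.

n = 1564 per group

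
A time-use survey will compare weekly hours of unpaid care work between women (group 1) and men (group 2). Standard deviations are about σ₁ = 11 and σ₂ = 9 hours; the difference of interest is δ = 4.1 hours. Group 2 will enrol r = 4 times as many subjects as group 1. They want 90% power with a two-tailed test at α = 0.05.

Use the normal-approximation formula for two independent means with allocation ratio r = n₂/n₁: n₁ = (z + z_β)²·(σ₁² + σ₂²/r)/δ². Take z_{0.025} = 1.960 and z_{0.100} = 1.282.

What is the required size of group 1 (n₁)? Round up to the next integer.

n₁ = 89

n₁ = (z_{α/2} + z_β)² · (σ₁² + σ₂²/r) / δ²
   = (1.960 + 1.282)² · (11² + 9²/4) / 4.1²
   = 10.5106 · (121 + 20.25) / 16.81
   = 10.5106 · 141.25 / 16.81
   = 88.32
Round up → n₁ = 89; n₂ = r·n₁ = 4 × 89 = 356.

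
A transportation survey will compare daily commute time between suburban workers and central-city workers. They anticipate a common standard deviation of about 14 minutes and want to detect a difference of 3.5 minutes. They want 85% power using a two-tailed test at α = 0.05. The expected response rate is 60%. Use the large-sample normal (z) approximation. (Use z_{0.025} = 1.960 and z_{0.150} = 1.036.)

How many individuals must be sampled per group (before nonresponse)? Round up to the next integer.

n = 479 per group

n = (z_{α/2} + z_β)² · (σ₁² + σ₂²) / δ²
  = (1.960 + 1.036)² · (2·14² = 392) / 3.5²
  = 8.9760 · 392 / 12.25
  = 287.23
Adjust for 60% response: 287.23 / 0.60 = 478.72.
Round up → n = 479 per group.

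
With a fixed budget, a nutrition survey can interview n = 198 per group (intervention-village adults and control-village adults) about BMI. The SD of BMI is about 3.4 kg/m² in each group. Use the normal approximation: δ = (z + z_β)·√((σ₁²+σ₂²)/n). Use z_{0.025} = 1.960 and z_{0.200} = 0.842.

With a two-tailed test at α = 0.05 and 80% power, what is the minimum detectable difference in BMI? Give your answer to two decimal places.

Minimum detectable difference ≈ 0.96 kg/m²

δ = (z_{α/2} + z_β) · √((σ₁²+σ₂²)/n)
  = (1.960 + 0.842) · √(23.12/198)
  = 2.802 · √0.11677
  = 2.802 · 0.3417
  = 0.9575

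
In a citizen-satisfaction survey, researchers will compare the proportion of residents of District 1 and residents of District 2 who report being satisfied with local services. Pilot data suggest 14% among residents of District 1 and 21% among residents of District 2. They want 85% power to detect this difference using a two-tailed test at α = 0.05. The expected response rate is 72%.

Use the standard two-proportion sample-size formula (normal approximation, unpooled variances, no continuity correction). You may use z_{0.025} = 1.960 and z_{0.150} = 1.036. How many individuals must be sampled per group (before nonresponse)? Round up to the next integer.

n = (z_{α/2} + z_β)² · [p₁(1−p₁) + p₂(1−p₂)] / (p₁ − p₂)²
  = (1.960 + 1.036)² · (0.14·0.86 + 0.21·0.79) / (-0.07)²
  = (2.996)² · (0.1204 + 0.1659) / 0.0049
  = 8.9760 · 0.2863 / 0.0049
  = 524.46
Adjust for 72% response: 524.46 / 0.72 = 728.41.
Round up → n = 729 per group.

n = 729 per group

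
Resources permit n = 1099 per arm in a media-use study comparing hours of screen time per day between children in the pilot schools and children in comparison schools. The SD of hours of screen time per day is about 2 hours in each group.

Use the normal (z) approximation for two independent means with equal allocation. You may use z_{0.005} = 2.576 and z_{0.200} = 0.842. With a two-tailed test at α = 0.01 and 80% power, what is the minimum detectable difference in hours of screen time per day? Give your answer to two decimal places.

Minimum detectable difference ≈ 0.29 hours

δ = (z_{α/2} + z_β) · √((σ₁²+σ₂²)/n)
  = (2.576 + 0.842) · √(8/1099)
  = 3.418 · √0.00728
  = 3.418 · 0.0853
  = 0.2916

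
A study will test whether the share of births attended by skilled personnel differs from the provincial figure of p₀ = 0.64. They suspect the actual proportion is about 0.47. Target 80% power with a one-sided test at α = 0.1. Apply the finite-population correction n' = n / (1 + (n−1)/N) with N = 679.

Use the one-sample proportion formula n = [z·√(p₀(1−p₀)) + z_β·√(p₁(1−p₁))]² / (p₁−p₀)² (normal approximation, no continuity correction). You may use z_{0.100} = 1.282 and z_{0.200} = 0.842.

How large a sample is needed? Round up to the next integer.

n = 36

n = [z_α·√(p₀q₀) + z_β·√(p₁q₁)]² / (p₁ − p₀)²
  = [1.282·√(0.64·0.36) + 0.842·√(0.47·0.53)]² / (-0.17)²
  = [1.282·0.4800 + 0.842·0.4991]² / 0.0289
  = [1.0356]² / 0.0289
  = 37.11
Finite-population correction (N = 679): 37.11 / (1 + (37.11 − 1)/679) = 35.24.
Round up → n = 36.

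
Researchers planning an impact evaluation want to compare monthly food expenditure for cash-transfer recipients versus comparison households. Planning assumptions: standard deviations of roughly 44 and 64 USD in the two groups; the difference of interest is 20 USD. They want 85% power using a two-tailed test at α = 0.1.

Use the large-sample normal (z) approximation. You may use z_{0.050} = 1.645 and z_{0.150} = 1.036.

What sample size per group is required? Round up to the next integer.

n = 109 per group

n = (z_{α/2} + z_β)² · (σ₁² + σ₂²) / δ²
  = (1.645 + 1.036)² · (44² + 64² = 6032) / 20²
  = 7.1878 · 6032 / 400
  = 108.39
Round up → n = 109 per group.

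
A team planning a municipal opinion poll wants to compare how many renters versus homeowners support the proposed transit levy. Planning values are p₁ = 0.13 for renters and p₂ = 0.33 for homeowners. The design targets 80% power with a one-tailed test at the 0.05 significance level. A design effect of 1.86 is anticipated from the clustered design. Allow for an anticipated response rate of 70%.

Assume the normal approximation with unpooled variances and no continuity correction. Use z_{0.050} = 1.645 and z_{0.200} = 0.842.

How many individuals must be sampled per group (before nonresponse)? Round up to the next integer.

n = 138 per group

n = (z_α + z_β)² · [p₁(1−p₁) + p₂(1−p₂)] / (p₁ − p₂)²
  = (1.645 + 0.842)² · (0.13·0.87 + 0.33·0.67) / (-0.20)²
  = (2.487)² · (0.1131 + 0.2211) / 0.0400
  = 6.1852 · 0.3342 / 0.0400
  = 51.68
Design effect: 1.86 × 51.68 = 96.12.
Adjust for 70% response: 96.12 / 0.70 = 137.31.
Round up → n = 138 per group.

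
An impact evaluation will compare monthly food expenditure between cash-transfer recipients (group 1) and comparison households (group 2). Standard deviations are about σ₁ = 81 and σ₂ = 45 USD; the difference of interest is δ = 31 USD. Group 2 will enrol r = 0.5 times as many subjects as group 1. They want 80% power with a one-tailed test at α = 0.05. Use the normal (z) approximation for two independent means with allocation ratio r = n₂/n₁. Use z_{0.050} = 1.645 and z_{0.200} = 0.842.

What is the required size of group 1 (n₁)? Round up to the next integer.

n₁ = (z_α + z_β)² · (σ₁² + σ₂²/r) / δ²
   = (1.645 + 0.842)² · (81² + 45²/0.5) / 31²
   = 6.1852 · (6561 + 4050) / 961
   = 6.1852 · 10611 / 961
   = 68.29
Round up → n₁ = 69; n₂ = r·n₁ = 0.5 × 69 = 35.

n₁ = 69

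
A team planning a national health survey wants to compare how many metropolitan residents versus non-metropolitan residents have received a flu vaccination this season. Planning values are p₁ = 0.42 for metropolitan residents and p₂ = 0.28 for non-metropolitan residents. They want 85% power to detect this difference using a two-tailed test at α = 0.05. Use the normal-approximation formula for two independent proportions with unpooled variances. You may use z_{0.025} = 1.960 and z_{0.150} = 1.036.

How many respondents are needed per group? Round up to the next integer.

n = 204 per group

n = (z_{α/2} + z_β)² · [p₁(1−p₁) + p₂(1−p₂)] / (p₁ − p₂)²
  = (1.960 + 1.036)² · (0.42·0.58 + 0.28·0.72) / (0.14)²
  = (2.996)² · (0.2436 + 0.2016) / 0.0196
  = 8.9760 · 0.4452 / 0.0196
  = 203.88
Round up → n = 204 per group.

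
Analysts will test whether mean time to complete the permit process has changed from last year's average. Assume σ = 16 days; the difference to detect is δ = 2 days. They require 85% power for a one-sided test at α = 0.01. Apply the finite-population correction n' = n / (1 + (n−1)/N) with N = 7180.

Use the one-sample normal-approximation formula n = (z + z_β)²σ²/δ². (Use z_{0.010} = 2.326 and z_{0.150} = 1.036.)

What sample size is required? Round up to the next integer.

n = 658

n = (z_α + z_β)² · σ² / δ²
  = (2.326 + 1.036)² · 16² / 2²
  = 11.3030 · 256 / 4
  = 723.39
Finite-population correction (N = 7180): 723.39 / (1 + (723.39 − 1)/7180) = 657.27.
Round up → n = 658.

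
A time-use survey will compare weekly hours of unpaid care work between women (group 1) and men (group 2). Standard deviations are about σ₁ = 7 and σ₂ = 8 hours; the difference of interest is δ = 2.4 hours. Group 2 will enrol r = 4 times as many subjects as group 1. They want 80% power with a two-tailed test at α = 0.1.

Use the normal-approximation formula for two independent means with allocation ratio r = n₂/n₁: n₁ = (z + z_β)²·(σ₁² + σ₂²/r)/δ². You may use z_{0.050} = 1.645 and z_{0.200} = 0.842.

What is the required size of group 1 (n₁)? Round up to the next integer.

n₁ = 70

n₁ = (z_{α/2} + z_β)² · (σ₁² + σ₂²/r) / δ²
   = (1.645 + 0.842)² · (7² + 8²/4) / 2.4²
   = 6.1852 · (49 + 16) / 5.76
   = 6.1852 · 65 / 5.76
   = 69.80
Round up → n₁ = 70; n₂ = r·n₁ = 4 × 70 = 280.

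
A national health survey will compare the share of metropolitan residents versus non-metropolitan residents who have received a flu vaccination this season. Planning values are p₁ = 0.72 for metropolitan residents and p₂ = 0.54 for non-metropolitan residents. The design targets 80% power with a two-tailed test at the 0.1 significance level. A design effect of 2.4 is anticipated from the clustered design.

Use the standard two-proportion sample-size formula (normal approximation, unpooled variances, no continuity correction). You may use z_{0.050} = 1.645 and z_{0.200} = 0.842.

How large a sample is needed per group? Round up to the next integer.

n = 207 per group

n = (z_{α/2} + z_β)² · [p₁(1−p₁) + p₂(1−p₂)] / (p₁ − p₂)²
  = (1.645 + 0.842)² · (0.72·0.28 + 0.54·0.46) / (0.18)²
  = (2.487)² · (0.2016 + 0.2484) / 0.0324
  = 6.1852 · 0.4500 / 0.0324
  = 85.91
Design effect: 2.4 × 85.91 = 206.17.
Round up → n = 207 per group.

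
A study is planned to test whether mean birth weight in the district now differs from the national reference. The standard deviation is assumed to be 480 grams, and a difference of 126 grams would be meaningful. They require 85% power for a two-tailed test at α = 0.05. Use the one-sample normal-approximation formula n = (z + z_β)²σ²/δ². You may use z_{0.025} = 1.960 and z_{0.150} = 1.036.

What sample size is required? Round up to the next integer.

n = (z_{α/2} + z_β)² · σ² / δ²
  = (1.960 + 1.036)² · 480² / 126²
  = 8.9760 · 230400 / 15876
  = 130.26
Round up → n = 131.

n = 131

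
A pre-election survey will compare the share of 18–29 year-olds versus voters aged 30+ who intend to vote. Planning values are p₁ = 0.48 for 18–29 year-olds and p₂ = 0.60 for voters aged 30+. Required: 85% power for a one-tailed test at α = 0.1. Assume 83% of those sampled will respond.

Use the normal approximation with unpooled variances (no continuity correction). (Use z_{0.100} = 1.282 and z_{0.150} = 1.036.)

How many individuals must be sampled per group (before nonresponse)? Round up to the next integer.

n = 221 per group

n = (z_α + z_β)² · [p₁(1−p₁) + p₂(1−p₂)] / (p₁ − p₂)²
  = (1.282 + 1.036)² · (0.48·0.52 + 0.60·0.40) / (-0.12)²
  = (2.318)² · (0.2496 + 0.2400) / 0.0144
  = 5.3731 · 0.4896 / 0.0144
  = 182.69
Adjust for 83% response: 182.69 / 0.83 = 220.10.
Round up → n = 221 per group.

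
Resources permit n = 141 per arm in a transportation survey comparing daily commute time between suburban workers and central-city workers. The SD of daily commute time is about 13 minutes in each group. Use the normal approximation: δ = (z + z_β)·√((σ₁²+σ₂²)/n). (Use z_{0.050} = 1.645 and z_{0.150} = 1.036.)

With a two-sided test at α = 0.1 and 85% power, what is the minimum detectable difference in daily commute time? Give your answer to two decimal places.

δ = (z_{α/2} + z_β) · √((σ₁²+σ₂²)/n)
  = (1.645 + 1.036) · √(338/141)
  = 2.681 · √2.3972
  = 2.681 · 1.5483
  = 4.1509

Minimum detectable difference ≈ 4.15 minutes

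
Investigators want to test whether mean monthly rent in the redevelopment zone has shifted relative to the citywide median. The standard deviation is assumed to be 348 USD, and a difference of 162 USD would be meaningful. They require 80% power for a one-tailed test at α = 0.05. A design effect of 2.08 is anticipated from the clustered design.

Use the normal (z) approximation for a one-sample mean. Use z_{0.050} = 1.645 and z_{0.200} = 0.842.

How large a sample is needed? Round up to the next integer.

n = 60

n = (z_α + z_β)² · σ² / δ²
  = (1.645 + 0.842)² · 348² / 162²
  = 6.1852 · 121104 / 26244
  = 28.54
Design effect: 2.08 × 28.54 = 59.37.
Round up → n = 60.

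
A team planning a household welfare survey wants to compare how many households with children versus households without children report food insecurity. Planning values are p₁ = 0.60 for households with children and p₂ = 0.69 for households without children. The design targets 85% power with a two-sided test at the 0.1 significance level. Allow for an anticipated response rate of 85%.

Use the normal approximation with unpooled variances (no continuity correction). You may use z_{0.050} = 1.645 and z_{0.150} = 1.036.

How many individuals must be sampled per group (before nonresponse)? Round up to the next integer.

n = (z_{α/2} + z_β)² · [p₁(1−p₁) + p₂(1−p₂)] / (p₁ − p₂)²
  = (1.645 + 1.036)² · (0.60·0.40 + 0.69·0.31) / (-0.09)²
  = (2.681)² · (0.2400 + 0.2139) / 0.0081
  = 7.1878 · 0.4539 / 0.0081
  = 402.78
Adjust for 85% response: 402.78 / 0.85 = 473.86.
Round up → n = 474 per group.

n = 474 per group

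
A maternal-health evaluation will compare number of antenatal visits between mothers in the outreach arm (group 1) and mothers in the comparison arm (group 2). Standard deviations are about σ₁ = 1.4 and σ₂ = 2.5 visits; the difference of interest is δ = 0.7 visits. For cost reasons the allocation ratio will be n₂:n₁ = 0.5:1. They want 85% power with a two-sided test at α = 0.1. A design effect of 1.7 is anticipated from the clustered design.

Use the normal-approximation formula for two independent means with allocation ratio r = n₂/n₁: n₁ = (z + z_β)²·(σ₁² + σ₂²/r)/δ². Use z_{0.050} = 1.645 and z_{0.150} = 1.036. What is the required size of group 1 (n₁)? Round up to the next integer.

n₁ = 361

n₁ = (z_{α/2} + z_β)² · (σ₁² + σ₂²/r) / δ²
   = (1.645 + 1.036)² · (1.4² + 2.5²/0.5) / 0.7²
   = 7.1878 · (1.96 + 12.5) / 0.49
   = 7.1878 · 14.46 / 0.49
   = 212.11
Design effect: 1.7 × 212.11 = 360.59.
Round up → n₁ = 361; n₂ = r·n₁ = 0.5 × 361 = 181.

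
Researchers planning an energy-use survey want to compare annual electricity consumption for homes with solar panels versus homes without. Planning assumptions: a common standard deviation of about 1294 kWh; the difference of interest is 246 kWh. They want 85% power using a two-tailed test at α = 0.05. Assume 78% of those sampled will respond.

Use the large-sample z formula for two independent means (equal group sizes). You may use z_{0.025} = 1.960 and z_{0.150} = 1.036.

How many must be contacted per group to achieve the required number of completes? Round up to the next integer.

n = (z_{α/2} + z_β)² · (σ₁² + σ₂²) / δ²
  = (1.960 + 1.036)² · (2·1294² = 3348872) / 246²
  = 8.9760 · 3348872 / 60516
  = 496.72
Adjust for 78% response: 496.72 / 0.78 = 636.82.
Round up → n = 637 per group.

n = 637 per group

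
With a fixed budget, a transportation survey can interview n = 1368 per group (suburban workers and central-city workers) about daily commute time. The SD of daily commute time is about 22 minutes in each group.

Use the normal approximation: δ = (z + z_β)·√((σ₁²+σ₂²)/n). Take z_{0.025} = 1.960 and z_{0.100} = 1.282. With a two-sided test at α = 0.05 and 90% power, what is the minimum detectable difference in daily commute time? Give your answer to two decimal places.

δ = (z_{α/2} + z_β) · √((σ₁²+σ₂²)/n)
  = (1.960 + 1.282) · √(968/1368)
  = 3.242 · √0.7076
  = 3.242 · 0.8412
  = 2.7271

Minimum detectable difference ≈ 2.73 minutes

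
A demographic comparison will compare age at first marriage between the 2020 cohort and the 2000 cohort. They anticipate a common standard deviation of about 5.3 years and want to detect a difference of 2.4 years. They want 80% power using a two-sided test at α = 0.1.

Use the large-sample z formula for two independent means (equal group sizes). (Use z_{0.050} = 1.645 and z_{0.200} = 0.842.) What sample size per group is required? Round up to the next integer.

n = 61 per group

n = (z_{α/2} + z_β)² · (σ₁² + σ₂²) / δ²
  = (1.645 + 0.842)² · (2·5.3² = 56.18) / 2.4²
  = 6.1852 · 56.18 / 5.76
  = 60.33
Round up → n = 61 per group.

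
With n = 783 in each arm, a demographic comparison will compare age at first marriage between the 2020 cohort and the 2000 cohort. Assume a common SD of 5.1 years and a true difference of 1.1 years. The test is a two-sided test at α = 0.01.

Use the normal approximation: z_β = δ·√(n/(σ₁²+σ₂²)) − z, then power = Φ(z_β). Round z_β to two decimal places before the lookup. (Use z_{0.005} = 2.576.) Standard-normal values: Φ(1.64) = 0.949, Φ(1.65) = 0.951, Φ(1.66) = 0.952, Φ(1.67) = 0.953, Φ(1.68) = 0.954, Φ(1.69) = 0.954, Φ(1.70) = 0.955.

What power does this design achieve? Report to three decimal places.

z_β = δ·√(n/(σ₁²+σ₂²)) − z_{α/2}
    = 1.1 · √(783/52.02) − 2.576
    = 1.1 · 3.87968 − 2.576
    = 4.2676 − 2.576 = 1.6916 → 1.69
Power = Φ(1.69) = 0.954.

Power ≈ 0.954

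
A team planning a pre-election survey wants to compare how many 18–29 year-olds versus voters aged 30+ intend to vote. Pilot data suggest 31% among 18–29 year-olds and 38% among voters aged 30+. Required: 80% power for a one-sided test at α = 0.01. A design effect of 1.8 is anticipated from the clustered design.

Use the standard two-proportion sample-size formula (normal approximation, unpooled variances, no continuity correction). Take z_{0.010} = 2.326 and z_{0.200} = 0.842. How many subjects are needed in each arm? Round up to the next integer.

n = (z_α + z_β)² · [p₁(1−p₁) + p₂(1−p₂)] / (p₁ − p₂)²
  = (2.326 + 0.842)² · (0.31·0.69 + 0.38·0.62) / (-0.07)²
  = (3.168)² · (0.2139 + 0.2356) / 0.0049
  = 10.0362 · 0.4495 / 0.0049
  = 920.67
Design effect: 1.8 × 920.67 = 1657.21.
Round up → n = 1658 per group.

n = 1658 per group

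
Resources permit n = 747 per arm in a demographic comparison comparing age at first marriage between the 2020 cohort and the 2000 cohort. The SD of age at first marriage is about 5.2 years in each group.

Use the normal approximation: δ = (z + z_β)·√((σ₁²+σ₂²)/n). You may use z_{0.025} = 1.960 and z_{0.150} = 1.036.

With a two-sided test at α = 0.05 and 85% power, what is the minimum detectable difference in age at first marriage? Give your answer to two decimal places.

Minimum detectable difference ≈ 0.81 years

δ = (z_{α/2} + z_β) · √((σ₁²+σ₂²)/n)
  = (1.960 + 1.036) · √(54.08/747)
  = 2.996 · √0.0724
  = 2.996 · 0.2691
  = 0.8061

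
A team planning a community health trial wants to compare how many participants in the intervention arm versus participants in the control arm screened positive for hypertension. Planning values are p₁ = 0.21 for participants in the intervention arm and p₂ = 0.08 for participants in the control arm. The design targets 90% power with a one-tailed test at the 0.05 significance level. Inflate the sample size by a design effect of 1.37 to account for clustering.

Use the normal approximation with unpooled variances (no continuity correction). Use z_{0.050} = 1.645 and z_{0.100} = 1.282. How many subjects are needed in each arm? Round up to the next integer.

n = 167 per group

n = (z_α + z_β)² · [p₁(1−p₁) + p₂(1−p₂)] / (p₁ − p₂)²
  = (1.645 + 1.282)² · (0.21·0.79 + 0.08·0.92) / (0.13)²
  = (2.927)² · (0.1659 + 0.0736) / 0.0169
  = 8.5673 · 0.2395 / 0.0169
  = 121.41
Design effect: 1.37 × 121.41 = 166.34.
Round up → n = 167 per group.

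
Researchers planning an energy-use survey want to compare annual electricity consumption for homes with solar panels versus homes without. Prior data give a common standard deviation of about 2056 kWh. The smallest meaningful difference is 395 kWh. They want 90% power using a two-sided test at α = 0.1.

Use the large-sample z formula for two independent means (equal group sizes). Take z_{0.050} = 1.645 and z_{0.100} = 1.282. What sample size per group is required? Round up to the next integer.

n = 465 per group

n = (z_{α/2} + z_β)² · (σ₁² + σ₂²) / δ²
  = (1.645 + 1.282)² · (2·2056² = 8454272) / 395²
  = 8.5673 · 8454272 / 156025
  = 464.22
Round up → n = 465 per group.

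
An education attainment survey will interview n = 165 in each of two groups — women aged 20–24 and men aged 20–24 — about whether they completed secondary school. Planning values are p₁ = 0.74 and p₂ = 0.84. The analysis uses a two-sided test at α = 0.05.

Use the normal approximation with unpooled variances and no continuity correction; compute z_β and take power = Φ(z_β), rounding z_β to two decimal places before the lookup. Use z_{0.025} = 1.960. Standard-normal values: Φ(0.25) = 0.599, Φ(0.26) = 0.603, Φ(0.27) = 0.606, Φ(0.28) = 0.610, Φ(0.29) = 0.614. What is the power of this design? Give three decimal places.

Power ≈ 0.614

z_β = |p₁−p₂|·√(n/[p₁q₁+p₂q₂]) − z_{α/2}
    = 0.10 · √(165/0.3268) − 1.960
    = 0.10 · 22.4699 − 1.960
    = 2.2470 − 1.960 = 0.2870 → 0.29
Power = Φ(0.29) = 0.614.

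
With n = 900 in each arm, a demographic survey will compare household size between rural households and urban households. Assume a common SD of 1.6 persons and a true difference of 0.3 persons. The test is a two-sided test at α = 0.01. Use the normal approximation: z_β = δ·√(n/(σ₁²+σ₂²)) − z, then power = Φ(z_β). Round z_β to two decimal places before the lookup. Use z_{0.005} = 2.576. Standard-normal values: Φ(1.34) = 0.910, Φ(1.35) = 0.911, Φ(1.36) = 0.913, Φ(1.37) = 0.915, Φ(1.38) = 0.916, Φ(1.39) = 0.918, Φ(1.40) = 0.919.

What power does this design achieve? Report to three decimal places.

z_β = δ·√(n/(σ₁²+σ₂²)) − z_{α/2}
    = 0.3 · √(900/5.12) − 2.576
    = 0.3 · 13.25825 − 2.576
    = 3.9775 − 2.576 = 1.4015 → 1.40
Power = Φ(1.40) = 0.919.

Power ≈ 0.919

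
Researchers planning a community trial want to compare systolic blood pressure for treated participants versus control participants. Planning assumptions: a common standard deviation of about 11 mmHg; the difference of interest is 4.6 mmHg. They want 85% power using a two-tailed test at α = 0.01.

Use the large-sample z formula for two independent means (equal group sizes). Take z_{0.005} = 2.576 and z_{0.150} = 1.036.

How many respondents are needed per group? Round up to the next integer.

n = (z_{α/2} + z_β)² · (σ₁² + σ₂²) / δ²
  = (2.576 + 1.036)² · (2·11² = 242) / 4.6²
  = 13.0465 · 242 / 21.16
  = 149.21
Round up → n = 150 per group.

n = 150 per group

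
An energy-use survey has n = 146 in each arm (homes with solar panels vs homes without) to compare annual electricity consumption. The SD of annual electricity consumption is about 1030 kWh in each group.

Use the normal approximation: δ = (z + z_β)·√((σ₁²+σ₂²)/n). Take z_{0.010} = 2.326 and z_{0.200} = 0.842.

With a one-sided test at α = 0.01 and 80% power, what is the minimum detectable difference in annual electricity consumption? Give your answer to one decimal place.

Minimum detectable difference ≈ 381.9 kWh

δ = (z_α + z_β) · √((σ₁²+σ₂²)/n)
  = (2.326 + 0.842) · √(2121800/146)
  = 3.168 · √14532.9
  = 3.168 · 120.5524
  = 381.9099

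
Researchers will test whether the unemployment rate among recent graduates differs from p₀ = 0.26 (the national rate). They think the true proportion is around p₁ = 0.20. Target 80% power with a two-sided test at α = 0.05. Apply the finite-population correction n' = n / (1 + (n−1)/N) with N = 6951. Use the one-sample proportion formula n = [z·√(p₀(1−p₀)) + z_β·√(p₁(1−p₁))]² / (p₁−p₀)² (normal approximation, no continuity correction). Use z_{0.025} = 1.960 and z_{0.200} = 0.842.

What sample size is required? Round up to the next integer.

n = 377

n = [z_{α/2}·√(p₀q₀) + z_β·√(p₁q₁)]² / (p₁ − p₀)²
  = [1.960·√(0.26·0.74) + 0.842·√(0.20·0.80)]² / (-0.06)²
  = [1.960·0.4386 + 0.842·0.4000]² / 0.0036
  = [1.1965]² / 0.0036
  = 397.69
Finite-population correction (N = 6951): 397.69 / (1 + (397.69 − 1)/6951) = 376.22.
Round up → n = 377.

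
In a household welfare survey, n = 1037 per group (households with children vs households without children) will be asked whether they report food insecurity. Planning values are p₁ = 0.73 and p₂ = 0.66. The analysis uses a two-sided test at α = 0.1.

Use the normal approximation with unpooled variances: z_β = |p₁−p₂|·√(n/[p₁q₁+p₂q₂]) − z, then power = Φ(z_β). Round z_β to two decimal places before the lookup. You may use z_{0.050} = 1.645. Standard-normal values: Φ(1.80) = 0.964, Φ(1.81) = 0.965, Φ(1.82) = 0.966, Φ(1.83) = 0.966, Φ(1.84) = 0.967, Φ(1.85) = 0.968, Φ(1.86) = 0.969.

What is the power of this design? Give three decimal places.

z_β = |p₁−p₂|·√(n/[p₁q₁+p₂q₂]) − z_{α/2}
    = 0.07 · √(1037/0.4215) − 1.645
    = 0.07 · 49.6010 − 1.645
    = 3.4721 − 1.645 = 1.8271 → 1.83
Power = Φ(1.83) = 0.966.

Power ≈ 0.966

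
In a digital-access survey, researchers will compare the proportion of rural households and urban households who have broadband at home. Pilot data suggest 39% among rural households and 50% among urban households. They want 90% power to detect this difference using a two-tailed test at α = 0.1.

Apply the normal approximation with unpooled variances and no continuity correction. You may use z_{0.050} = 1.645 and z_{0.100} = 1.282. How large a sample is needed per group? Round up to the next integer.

n = (z_{α/2} + z_β)² · [p₁(1−p₁) + p₂(1−p₂)] / (p₁ − p₂)²
  = (1.645 + 1.282)² · (0.39·0.61 + 0.50·0.50) / (-0.11)²
  = (2.927)² · (0.2379 + 0.2500) / 0.0121
  = 8.5673 · 0.4879 / 0.0121
  = 345.45
Round up → n = 346 per group.

n = 346 per group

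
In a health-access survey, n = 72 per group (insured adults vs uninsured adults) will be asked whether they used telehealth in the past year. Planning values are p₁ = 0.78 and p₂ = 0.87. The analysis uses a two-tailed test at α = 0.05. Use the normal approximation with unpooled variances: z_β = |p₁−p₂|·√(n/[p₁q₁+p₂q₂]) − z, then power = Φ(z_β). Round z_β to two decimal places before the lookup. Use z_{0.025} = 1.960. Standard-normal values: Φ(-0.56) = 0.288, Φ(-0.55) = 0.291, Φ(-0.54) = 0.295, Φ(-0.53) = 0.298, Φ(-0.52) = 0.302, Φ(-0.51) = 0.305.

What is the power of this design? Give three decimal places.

z_β = |p₁−p₂|·√(n/[p₁q₁+p₂q₂]) − z_{α/2}
    = 0.09 · √(72/0.2847) − 1.960
    = 0.09 · 15.9028 − 1.960
    = 1.4312 − 1.960 = -0.5288 → -0.53
Power = Φ(-0.53) = 0.298.

Power ≈ 0.298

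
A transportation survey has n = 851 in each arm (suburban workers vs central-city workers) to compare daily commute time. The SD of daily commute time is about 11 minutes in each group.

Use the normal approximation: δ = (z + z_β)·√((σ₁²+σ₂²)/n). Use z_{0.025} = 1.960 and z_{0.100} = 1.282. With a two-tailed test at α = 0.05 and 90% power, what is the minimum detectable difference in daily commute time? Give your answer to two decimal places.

δ = (z_{α/2} + z_β) · √((σ₁²+σ₂²)/n)
  = (1.960 + 1.282) · √(242/851)
  = 3.242 · √0.28437
  = 3.242 · 0.5333
  = 1.7288

Minimum detectable difference ≈ 1.73 minutes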